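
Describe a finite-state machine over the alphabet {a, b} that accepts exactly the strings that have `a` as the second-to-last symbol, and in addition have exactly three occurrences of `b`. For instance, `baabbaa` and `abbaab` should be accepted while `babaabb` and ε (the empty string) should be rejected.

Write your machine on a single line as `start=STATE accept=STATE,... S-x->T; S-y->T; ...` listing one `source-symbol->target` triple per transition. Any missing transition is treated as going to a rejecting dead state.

Handle the two conditions separately and then intersect. One (7 states) tracks the last 2 symbols read; the other (5 states) tracks the count of `b`s, saturating at 4. Each combined state is a pair, one component from each; accept when both components accept.
          a    b  
>  S0     S1   S2 
   S1     S3   S4 
   S2     S5   S6 
   S3     S3   S4 
   S4     S5   S6 
   S5     S7   S8 
   S6     S9  S10 
   S7     S7   S8 
   S8     S9  S10 
   S9    S11  S12 
   S10   S13  S14 
   S11   S11  S12 
 * S12   S13  S14 
   S13   S15  S16 
   S14   S17  S14 
 * S15   S15  S16 
   S16   S17  S14 
   S17   S18  S16 
   S18   S18  S16 
(> = start, * = accepting)

start=S0; accept=S12,S15; S0-a->S1; S0-b->S2; S1-a->S3; S1-b->S4; S2-a->S5; S2-b->S6; S3-a->S3; S3-b->S4; S4-a->S5; S4-b->S6; S5-a->S7; S5-b->S8; S6-a->S9; S6-b->S10; S7-a->S7; S7-b->S8; S8-a->S9; S8-b->S10; S9-a->S11; S9-b->S12; S10-a->S13; S10-b->S14; S11-a->S11; S11-b->S12; S12-a->S13; S12-b->S14; S13-a->S15; S13-b->S16; S14-a->S17; S14-b->S14; S15-a->S15; S15-b->S16; S16-a->S17; S16-b->S14; S17-a->S18; S17-b->S16; S18-a->S18; S18-b->S16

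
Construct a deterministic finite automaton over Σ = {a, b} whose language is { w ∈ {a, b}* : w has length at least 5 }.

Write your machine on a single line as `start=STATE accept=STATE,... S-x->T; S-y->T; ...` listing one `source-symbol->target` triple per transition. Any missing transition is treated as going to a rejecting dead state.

Count input length up to 6: every symbol moves from S0 toward S6, which means 'more than 5' and absorbs. Accept from {S5, S6}.
A 7-state machine:
        a   b  
>  S0   S1  S1 
   S1   S2  S2 
   S2   S3  S3 
   S3   S4  S4 
   S4   S5  S5 
 * S5   S6  S6 
 * S6   S6  S6 
(> = start, * = accepting)

start=S0; accept=S5,S6; S0-a->S1; S0-b->S1; S1-a->S2; S1-b->S2; S2-a->S3; S2-b->S3; S3-a->S4; S3-b->S4; S4-a->S5; S4-b->S5; S5-a->S6; S5-b->S6; S6-a->S6; S6-b->S6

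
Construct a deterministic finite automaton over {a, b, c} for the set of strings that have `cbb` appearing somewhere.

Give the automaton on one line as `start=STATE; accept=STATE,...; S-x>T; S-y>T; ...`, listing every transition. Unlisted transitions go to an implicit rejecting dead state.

States S0..S2 record the length of the longest prefix of `cbb` that matches the current input suffix. Reaching S3 means `cbb` has been seen, and we stay there forever. Accept from S3.
A 4-state machine:
        a   b   c  
>  S0   S0  S0  S1 
   S1   S0  S2  S1 
   S2   S0  S3  S1 
 * S3   S3  S3  S3 
(> = start, * = accepting)

start=S0; accept=S3; S0-a>S0; S0-b>S0; S0-c>S1; S1-a>S0; S1-b>S2; S1-c>S1; S2-a>S0; S2-b>S3; S2-c>S1; S3-a>S3; S3-b>S3; S3-c>S3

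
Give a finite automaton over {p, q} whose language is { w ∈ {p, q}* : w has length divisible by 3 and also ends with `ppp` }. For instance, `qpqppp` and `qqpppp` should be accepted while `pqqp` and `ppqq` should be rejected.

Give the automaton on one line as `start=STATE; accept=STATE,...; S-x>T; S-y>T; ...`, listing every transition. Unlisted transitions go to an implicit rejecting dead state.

start=S0; accept=S6; S0-p>S1; S0-q>S2; S1-p>S3; S1-q>S4; S2-p>S5; S2-q>S4; S3-p>S6; S3-q>S0; S4-p>S7; S4-q>S0; S5-p>S8; S5-q>S0; S6-p>S9; S6-q>S2; S7-p>S10; S7-q>S2; S8-p>S9; S8-q>S2; S9-p>S11; S9-q>S4; S10-p>S11; S10-q>S4; S11-p>S6; S11-q>S0

Handle the two conditions separately and then intersect. The first has 3 states tracking the input length modulo 3; the second has 4 states tracking how much of the suffix `ppp` has currently been matched. A product state is a pair (one from each), accepting exactly when both do.
12 states suffice.
          p    q  
>  S0     S1   S2 
   S1     S3   S4 
   S2     S5   S4 
   S3     S6   S0 
   S4     S7   S0 
   S5     S8   S0 
 * S6     S9   S2 
   S7    S10   S2 
   S8     S9   S2 
   S9    S11   S4 
   S10   S11   S4 
   S11    S6   S0 
(> = start, * = accepting)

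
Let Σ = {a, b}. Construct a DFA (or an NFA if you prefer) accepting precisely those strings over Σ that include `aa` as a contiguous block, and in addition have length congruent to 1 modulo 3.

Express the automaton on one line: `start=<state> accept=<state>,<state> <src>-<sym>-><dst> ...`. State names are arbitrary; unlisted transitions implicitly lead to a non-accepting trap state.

start=S0 accept=S8 S0-a->S1 S0-b->S2 S1-a->S3 S1-b->S4 S2-a->S5 S2-b->S4 S3-a->S6 S3-b->S6 S4-a->S7 S4-b->S0 S5-a->S6 S5-b->S0 S6-a->S8 S6-b->S8 S7-a->S8 S7-b->S2 S8-a->S3 S8-b->S3

Run two small machines in parallel and take their product. The first has 3 states tracking whether and how much of `aa` has been seen; the second has 3 states tracking the input length modulo 3. A product state is a pair (one from each), accepting exactly when both do.
        a   b  
>  S0   S1  S2 
   S1   S3  S4 
   S2   S5  S4 
   S3   S6  S6 
   S4   S7  S0 
   S5   S6  S0 
   S6   S8  S8 
   S7   S8  S2 
 * S8   S3  S3 
(> = start, * = accepting)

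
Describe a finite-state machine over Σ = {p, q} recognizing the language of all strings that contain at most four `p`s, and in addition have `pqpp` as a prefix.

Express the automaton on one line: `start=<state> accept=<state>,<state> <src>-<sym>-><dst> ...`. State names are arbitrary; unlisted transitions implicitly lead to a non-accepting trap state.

Run two small machines in parallel and take their product. One (6 states) tracks the count of `p`s, saturating at 5; the other (6 states) tracks whether the input so far still matches the prefix `pqpp`. Each combined state is a pair, one component from each; accept when both components accept. Minimizing collapses redundant product states.
A 7-state machine:
       p  q 
>  A   B  C 
   B   C  D 
   C   C  C 
   D   E  C 
   E   F  C 
 * F   G  F 
 * G   C  G 
(> = start, * = accepting)

start=A accept=F,G A-p->B A-q->C B-p->C B-q->D C-p->C C-q->C D-p->E D-q->C E-p->F E-q->C F-p->G F-q->F G-p->C G-q->G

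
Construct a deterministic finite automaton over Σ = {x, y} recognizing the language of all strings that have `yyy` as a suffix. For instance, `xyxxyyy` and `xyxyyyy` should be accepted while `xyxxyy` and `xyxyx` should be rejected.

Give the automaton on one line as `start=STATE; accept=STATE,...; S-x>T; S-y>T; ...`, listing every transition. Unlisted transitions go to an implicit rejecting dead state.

start=q0; accept=q3; q0-x>q0; q0-y>q1; q1-x>q0; q1-y>q2; q2-x>q0; q2-y>q3; q3-x>q0; q3-y>q3

Let each state record the length of the longest suffix of the input read so far that is also a prefix of `yyy`. q1 means the last symbol is `y`; q2 means the last 2 symbols are `yy`; q3 means the last 3 symbols are `yyy`. Accept only at q3, where the string currently ends in `yyy`.
4 states suffice.
        x   y  
>  q0   q0  q1 
   q1   q0  q2 
   q2   q0  q3 
 * q3   q0  q3 
(> = start, * = accepting)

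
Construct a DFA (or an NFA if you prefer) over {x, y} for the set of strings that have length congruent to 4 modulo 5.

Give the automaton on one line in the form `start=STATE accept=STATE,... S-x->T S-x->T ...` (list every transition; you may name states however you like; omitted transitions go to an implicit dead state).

start=q0 accept=q4 q0-x->q1 q0-y->q1 q1-x->q2 q1-y->q2 q2-x->q3 q2-y->q3 q3-x->q4 q3-y->q4 q4-x->q0 q4-y->q0

Only the length mod 5 matters, so use a 5-cycle: from any state, every input symbol moves to the next state, wrapping q4 back to q0. Mark q4 accepting.
        x   y  
>  q0   q1  q1 
   q1   q2  q2 
   q2   q3  q3 
   q3   q4  q4 
 * q4   q0  q0 
(> = start, * = accepting)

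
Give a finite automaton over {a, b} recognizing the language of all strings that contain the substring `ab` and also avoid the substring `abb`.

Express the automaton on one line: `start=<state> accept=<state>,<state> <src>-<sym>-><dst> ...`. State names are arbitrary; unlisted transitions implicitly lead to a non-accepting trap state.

start=s0 accept=s2,s3 s0-a->s1 s0-b->s0 s1-a->s1 s1-b->s2 s2-a->s3 s2-b->s4 s3-a->s3 s3-b->s2 s4-a->s4 s4-b->s4

Handle the two conditions separately and then intersect. One (3 states) tracks whether and how much of `ab` has been seen; the other (4 states) tracks partial matches of the forbidden pattern `abb`. Each combined state is a pair, one component from each; accept when both components accept.
With 5 states:
        a   b  
>  s0   s1  s0 
   s1   s1  s2 
 * s2   s3  s4 
 * s3   s3  s2 
   s4   s4  s4 
(> = start, * = accepting)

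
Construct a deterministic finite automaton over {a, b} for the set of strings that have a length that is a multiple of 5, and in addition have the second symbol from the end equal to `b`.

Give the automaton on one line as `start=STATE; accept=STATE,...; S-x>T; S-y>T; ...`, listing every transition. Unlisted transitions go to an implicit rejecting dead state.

start=q0; accept=q6; q0-a>q1; q0-b>q1; q1-a>q2; q1-b>q2; q2-a>q3; q2-b>q3; q3-a>q4; q3-b>q5; q4-a>q0; q4-b>q0; q5-a>q6; q5-b>q6; q6-a>q1; q6-b>q1

Handle the two conditions separately and then intersect. The first has 5 states tracking the input length modulo 5; the second has 7 states tracking the last 2 symbols read. A product state is a pair (one from each), accepting exactly when both do. After merging equivalent states the machine shrinks.
With 7 states:
        a   b  
>  q0   q1  q1 
   q1   q2  q2 
   q2   q3  q3 
   q3   q4  q5 
   q4   q0  q0 
   q5   q6  q6 
 * q6   q1  q1 
(> = start, * = accepting)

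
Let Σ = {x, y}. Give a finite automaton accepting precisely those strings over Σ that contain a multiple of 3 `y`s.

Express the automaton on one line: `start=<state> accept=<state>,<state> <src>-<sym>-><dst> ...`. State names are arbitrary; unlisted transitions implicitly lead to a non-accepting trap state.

start=s0 accept=s0 s0-x->s0 s0-y->s1 s1-x->s1 s1-y->s2 s2-x->s2 s2-y->s0

Keep the running count of `y`s modulo 3: each `y` advances along the cycle s0 → s1 → s2 → s0 while other symbols loop. Accept at s0.
A 3-state machine:
        x   y  
>* s0   s0  s1 
   s1   s1  s2 
   s2   s2  s0 
(> = start, * = accepting)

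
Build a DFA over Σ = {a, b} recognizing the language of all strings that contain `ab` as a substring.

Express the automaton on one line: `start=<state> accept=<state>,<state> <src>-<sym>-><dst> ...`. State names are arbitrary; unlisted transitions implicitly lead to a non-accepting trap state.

States q0..q1 record the length of the longest prefix of `ab` that matches the current input suffix. Reaching q2 means `ab` has been seen, and we stay there forever. Accept from q2.
        a   b  
>  q0   q1  q0 
   q1   q1  q2 
 * q2   q2  q2 
(> = start, * = accepting)

start=q0 accept=q2 q0-a->q1 q0-b->q0 q1-a->q1 q1-b->q2 q2-a->q2 q2-b->q2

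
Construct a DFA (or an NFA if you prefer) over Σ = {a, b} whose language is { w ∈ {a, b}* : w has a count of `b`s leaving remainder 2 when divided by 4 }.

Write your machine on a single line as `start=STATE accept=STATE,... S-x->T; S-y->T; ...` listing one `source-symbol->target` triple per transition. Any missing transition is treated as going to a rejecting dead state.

start=q0; accept=q2; q0-a->q0; q0-b->q1; q1-a->q1; q1-b->q2; q2-a->q2; q2-b->q3; q3-a->q3; q3-b->q0

Keep the running count of `b`s modulo 4: each `b` advances along the cycle q0 → q1 → q2 → q3 → q0 while other symbols loop. Accept at q2.
4 states suffice.
        a   b  
>  q0   q0  q1 
   q1   q1  q2 
 * q2   q2  q3 
   q3   q3  q0 
(> = start, * = accepting)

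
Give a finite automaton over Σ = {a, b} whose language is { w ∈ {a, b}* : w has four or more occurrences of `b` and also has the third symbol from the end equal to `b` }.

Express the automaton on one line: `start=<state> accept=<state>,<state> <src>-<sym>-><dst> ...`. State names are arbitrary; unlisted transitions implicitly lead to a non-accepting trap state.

Build one automaton per condition and run them in lockstep. The first has 6 states tracking the count of `b`s, saturating at 5; the second has 15 states tracking the last 3 symbols read. A product state is a pair (one from each), accepting exactly when both do. Minimizing collapses redundant product states.
15 states suffice.
          a    b  
>  q0     q0   q1 
   q1     q1   q2 
   q2     q3   q4 
   q3     q3   q5 
   q4     q6   q7 
   q5     q6   q8 
   q6     q9  q10 
 * q7    q11   q7 
   q8    q11   q7 
   q9     q9  q12 
 * q10   q13   q8 
 * q11   q14  q10 
   q12   q13   q8 
   q13   q14  q10 
 * q14    q9  q12 
(> = start, * = accepting)

start=q0 accept=q7,q10,q11,q14 q0-a->q0 q0-b->q1 q1-a->q1 q1-b->q2 q2-a->q3 q2-b->q4 q3-a->q3 q3-b->q5 q4-a->q6 q4-b->q7 q5-a->q6 q5-b->q8 q6-a->q9 q6-b->q10 q7-a->q11 q7-b->q7 q8-a->q11 q8-b->q7 q9-a->q9 q9-b->q12 q10-a->q13 q10-b->q8 q11-a->q14 q11-b->q10 q12-a->q13 q12-b->q8 q13-a->q14 q13-b->q10 q14-a->q9 q14-b->q12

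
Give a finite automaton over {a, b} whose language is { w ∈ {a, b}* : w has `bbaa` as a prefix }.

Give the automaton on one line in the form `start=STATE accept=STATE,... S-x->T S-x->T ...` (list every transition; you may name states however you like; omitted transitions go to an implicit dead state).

Check the first 4 symbols one by one: s0 through s3 record how many have matched `bbaa` so far; any wrong symbol goes to the dead state s5. After all 4 match we enter the accepting sink s4.
With 6 states:
        a   b  
>  s0   s5  s1 
   s1   s5  s2 
   s2   s3  s5 
   s3   s4  s5 
 * s4   s4  s4 
   s5   s5  s5 
(> = start, * = accepting)

start=s0 accept=s4 s0-a->s5 s0-b->s1 s1-a->s5 s1-b->s2 s2-a->s3 s2-b->s5 s3-a->s4 s3-b->s5 s4-a->s4 s4-b->s4 s5-a->s5 s5-b->s5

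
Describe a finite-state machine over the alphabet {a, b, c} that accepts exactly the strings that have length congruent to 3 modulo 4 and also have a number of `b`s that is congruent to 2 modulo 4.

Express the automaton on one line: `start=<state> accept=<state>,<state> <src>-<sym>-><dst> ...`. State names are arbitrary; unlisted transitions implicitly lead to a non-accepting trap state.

Handle the two conditions separately and then intersect. One (4 states) tracks the input length modulo 4; the other (4 states) tracks the count of `b`s modulo 4. Each combined state is a pair, one component from each; accept when both components accept.
          a    b    c  
>  s0     s1   s2   s1 
   s1     s3   s4   s3 
   s2     s4   s5   s4 
   s3     s6   s7   s6 
   s4     s7   s8   s7 
   s5     s8   s9   s8 
   s6     s0  s10   s0 
   s7    s10  s11  s10 
 * s8    s11  s12  s11 
   s9    s12   s0  s12 
   s10    s2  s13   s2 
   s11   s13  s14  s13 
   s12   s14   s1  s14 
   s13    s5  s15   s5 
   s14   s15   s3  s15 
   s15    s9   s6   s9 
(> = start, * = accepting)

start=s0 accept=s8 s0-a->s1 s0-b->s2 s0-c->s1 s1-a->s3 s1-b->s4 s1-c->s3 s2-a->s4 s2-b->s5 s2-c->s4 s3-a->s6 s3-b->s7 s3-c->s6 s4-a->s7 s4-b->s8 s4-c->s7 s5-a->s8 s5-b->s9 s5-c->s8 s6-a->s0 s6-b->s10 s6-c->s0 s7-a->s10 s7-b->s11 s7-c->s10 s8-a->s11 s8-b->s12 s8-c->s11 s9-a->s12 s9-b->s0 s9-c->s12 s10-a->s2 s10-b->s13 s10-c->s2 s11-a->s13 s11-b->s14 s11-c->s13 s12-a->s14 s12-b->s1 s12-c->s14 s13-a->s5 s13-b->s15 s13-c->s5 s14-a->s15 s14-b->s3 s14-c->s15 s15-a->s9 s15-b->s6 s15-c->s9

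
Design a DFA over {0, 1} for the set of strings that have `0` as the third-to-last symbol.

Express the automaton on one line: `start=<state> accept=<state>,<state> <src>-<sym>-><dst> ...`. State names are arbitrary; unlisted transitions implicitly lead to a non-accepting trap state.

A DFA must remember the last 3 symbols (since which symbol is third-to-last isn't known until the input ends). Use one state per possible window of the last ≤3 symbols; accept from those whose window starts with `0`.
With 15 states:
          0    1  
>  s0     s1   s2 
   s1     s3   s4 
   s2     s5   s6 
   s3     s7   s8 
   s4     s9  s10 
   s5    s11  s12 
   s6    s13  s14 
 * s7     s7   s8 
 * s8     s9  s10 
 * s9    s11  s12 
 * s10   s13  s14 
   s11    s7   s8 
   s12    s9  s10 
   s13   s11  s12 
   s14   s13  s14 
(> = start, * = accepting)

start=s0 accept=s7,s8,s9,s10 s0-0->s1 s0-1->s2 s1-0->s3 s1-1->s4 s2-0->s5 s2-1->s6 s3-0->s7 s3-1->s8 s4-0->s9 s4-1->s10 s5-0->s11 s5-1->s12 s6-0->s13 s6-1->s14 s7-0->s7 s7-1->s8 s8-0->s9 s8-1->s10 s9-0->s11 s9-1->s12 s10-0->s13 s10-1->s14 s11-0->s7 s11-1->s8 s12-0->s9 s12-1->s10 s13-0->s11 s13-1->s12 s14-0->s13 s14-1->s14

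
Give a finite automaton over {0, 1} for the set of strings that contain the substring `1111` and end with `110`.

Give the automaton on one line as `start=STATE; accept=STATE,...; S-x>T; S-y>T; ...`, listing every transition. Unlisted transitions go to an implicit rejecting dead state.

start=A; accept=F; A-0>A; A-1>B; B-0>A; B-1>C; C-0>A; C-1>D; D-0>A; D-1>E; E-0>F; E-1>E; F-0>G; F-1>H; G-0>G; G-1>H; H-0>G; H-1>E

Handle the two conditions separately and then intersect. The first has 5 states tracking whether and how much of `1111` has been seen; the second has 4 states tracking how much of the suffix `110` has currently been matched. A product state is a pair (one from each), accepting exactly when both do. Equivalent product states are then merged.
8 states suffice.
       0  1 
>  A   A  B 
   B   A  C 
   C   A  D 
   D   A  E 
   E   F  E 
 * F   G  H 
   G   G  H 
   H   G  E 
(> = start, * = accepting)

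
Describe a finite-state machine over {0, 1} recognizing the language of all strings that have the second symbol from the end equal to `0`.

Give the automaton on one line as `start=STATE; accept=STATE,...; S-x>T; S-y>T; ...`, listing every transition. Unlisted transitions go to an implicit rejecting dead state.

start=s0; accept=s3,s4; s0-0>s1; s0-1>s2; s1-0>s3; s1-1>s4; s2-0>s5; s2-1>s6; s3-0>s3; s3-1>s4; s4-0>s5; s4-1>s6; s5-0>s3; s5-1>s4; s6-0>s5; s6-1>s6

Because acceptance depends on a position counted from the end, the machine has to buffer the most recent 2 symbols. Make each state the string of the last up-to-2 symbols read; on input `x` shift the window left and append `x`. Accept when the buffered window has length 2 and begins with `0`.
With 7 states:
        0   1  
>  s0   s1  s2 
   s1   s3  s4 
   s2   s5  s6 
 * s3   s3  s4 
 * s4   s5  s6 
   s5   s3  s4 
   s6   s5  s6 
(> = start, * = accepting)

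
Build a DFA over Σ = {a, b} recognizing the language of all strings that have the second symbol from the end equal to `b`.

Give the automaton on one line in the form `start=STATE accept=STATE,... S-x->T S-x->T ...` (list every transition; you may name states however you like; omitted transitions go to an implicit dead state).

A DFA must remember the last 2 symbols (since which symbol is second-to-last isn't known until the input ends). Use one state per possible window of the last ≤2 symbols; accept from those whose window starts with `b`.
With 7 states:
        a   b  
>  S0   S1  S2 
   S1   S3  S4 
   S2   S5  S6 
   S3   S3  S4 
   S4   S5  S6 
 * S5   S3  S4 
 * S6   S5  S6 
(> = start, * = accepting)

start=S0 accept=S5,S6 S0-a->S1 S0-b->S2 S1-a->S3 S1-b->S4 S2-a->S5 S2-b->S6 S3-a->S3 S3-b->S4 S4-a->S5 S4-b->S6 S5-a->S3 S5-b->S4 S6-a->S5 S6-b->S6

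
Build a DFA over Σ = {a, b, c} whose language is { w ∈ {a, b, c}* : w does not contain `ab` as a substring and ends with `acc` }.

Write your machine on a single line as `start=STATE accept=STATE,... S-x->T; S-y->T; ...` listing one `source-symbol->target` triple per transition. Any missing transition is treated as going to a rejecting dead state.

start=S0; accept=S4; S0-a->S1; S0-b->S0; S0-c->S0; S1-a->S1; S1-b->S2; S1-c->S3; S2-a->S2; S2-b->S2; S2-c->S2; S3-a->S1; S3-b->S0; S3-c->S4; S4-a->S1; S4-b->S0; S4-c->S0

Build one automaton per condition and run them in lockstep. One (3 states) tracks partial matches of the forbidden pattern `ab`; the other (4 states) tracks how much of the suffix `acc` has currently been matched. Each combined state is a pair, one component from each; accept when both components accept. Minimizing collapses redundant product states.
        a   b   c  
>  S0   S1  S0  S0 
   S1   S1  S2  S3 
   S2   S2  S2  S2 
   S3   S1  S0  S4 
 * S4   S1  S0  S0 
(> = start, * = accepting)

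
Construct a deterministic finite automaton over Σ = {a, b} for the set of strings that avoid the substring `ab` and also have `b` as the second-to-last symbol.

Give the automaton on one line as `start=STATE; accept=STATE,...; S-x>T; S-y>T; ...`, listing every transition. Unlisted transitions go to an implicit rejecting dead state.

start=q0; accept=q3,q4; q0-a>q1; q0-b>q2; q1-a>q1; q1-b>q1; q2-a>q3; q2-b>q4; q3-a>q1; q3-b>q1; q4-a>q3; q4-b>q4

Build one automaton per condition and run them in lockstep. The first has 3 states tracking partial matches of the forbidden pattern `ab`; the second has 7 states tracking the last 2 symbols read. A product state is a pair (one from each), accepting exactly when both do. Minimizing collapses redundant product states.
With 5 states:
        a   b  
>  q0   q1  q2 
   q1   q1  q1 
   q2   q3  q4 
 * q3   q1  q1 
 * q4   q3  q4 
(> = start, * = accepting)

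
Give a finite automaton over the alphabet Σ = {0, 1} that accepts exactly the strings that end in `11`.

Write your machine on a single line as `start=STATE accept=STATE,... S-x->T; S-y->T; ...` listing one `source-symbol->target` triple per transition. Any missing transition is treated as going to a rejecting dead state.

Let each state record the length of the longest suffix of the input read so far that is also a prefix of `11`. B means the last symbol is `1`; C means the last 2 symbols are `11`. Accept only at C, where the string currently ends in `11`.
3 states suffice.
       0  1 
>  A   A  B 
   B   A  C 
 * C   A  C 
(> = start, * = accepting)

start=A; accept=C; A-0->A; A-1->B; B-0->A; B-1->C; C-0->A; C-1->C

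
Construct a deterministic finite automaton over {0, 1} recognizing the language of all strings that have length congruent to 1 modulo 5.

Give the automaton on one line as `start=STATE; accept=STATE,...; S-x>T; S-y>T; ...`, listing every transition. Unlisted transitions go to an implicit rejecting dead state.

Count input length modulo 5: every symbol advances one step around the cycle S0 → S1 → S2 → S3 → S4 → S0. Accept at S1.
With 5 states:
        0   1  
>  S0   S1  S1 
 * S1   S2  S2 
   S2   S3  S3 
   S3   S4  S4 
   S4   S0  S0 
(> = start, * = accepting)

start=S0; accept=S1; S0-0>S1; S0-1>S1; S1-0>S2; S1-1>S2; S2-0>S3; S2-1>S3; S3-0>S4; S3-1>S4; S4-0>S0; S4-1>S0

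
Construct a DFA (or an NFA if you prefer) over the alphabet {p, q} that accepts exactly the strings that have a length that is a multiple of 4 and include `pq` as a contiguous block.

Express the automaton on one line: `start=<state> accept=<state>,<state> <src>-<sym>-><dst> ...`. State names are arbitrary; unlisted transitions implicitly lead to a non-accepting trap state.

start=S0 accept=S10 S0-p->S1 S0-q->S2 S1-p->S3 S1-q->S4 S2-p->S3 S2-q->S5 S3-p->S6 S3-q->S7 S4-p->S7 S4-q->S7 S5-p->S6 S5-q->S8 S6-p->S9 S6-q->S10 S7-p->S10 S7-q->S10 S8-p->S9 S8-q->S0 S9-p->S1 S9-q->S11 S10-p->S11 S10-q->S11 S11-p->S4 S11-q->S4

Handle the two conditions separately and then intersect. One (4 states) tracks the input length modulo 4; the other (3 states) tracks whether and how much of `pq` has been seen. Each combined state is a pair, one component from each; accept when both components accept.
          p    q  
>  S0     S1   S2 
   S1     S3   S4 
   S2     S3   S5 
   S3     S6   S7 
   S4     S7   S7 
   S5     S6   S8 
   S6     S9  S10 
   S7    S10  S10 
   S8     S9   S0 
   S9     S1  S11 
 * S10   S11  S11 
   S11    S4   S4 
(> = start, * = accepting)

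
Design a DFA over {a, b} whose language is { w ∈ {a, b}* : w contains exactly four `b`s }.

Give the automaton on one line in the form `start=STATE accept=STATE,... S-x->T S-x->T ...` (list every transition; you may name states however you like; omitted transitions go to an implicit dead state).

Only the number of `b`s matters, and only up to 5. Make a chain q0 → q1 → q2 → q3 → q4 → q5 advanced by each `b` (with q5 absorbing); every other symbol self-loops. The accepting set is {q4}.
        a   b  
>  q0   q0  q1 
   q1   q1  q2 
   q2   q2  q3 
   q3   q3  q4 
 * q4   q4  q5 
   q5   q5  q5 
(> = start, * = accepting)

start=q0 accept=q4 q0-a->q0 q0-b->q1 q1-a->q1 q1-b->q2 q2-a->q2 q2-b->q3 q3-a->q3 q3-b->q4 q4-a->q4 q4-b->q5 q5-a->q5 q5-b->q5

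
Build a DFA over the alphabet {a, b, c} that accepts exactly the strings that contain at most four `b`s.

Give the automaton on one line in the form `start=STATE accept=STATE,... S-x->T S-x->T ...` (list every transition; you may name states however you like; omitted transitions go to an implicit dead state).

Count `b`s, saturating at 5: states q0 through q4 mean 0 through 4 `b`s seen; q5 means more than 4. Each `b` increments (capped at q5); other symbols loop. Accept from {q0, q1, q2, q3, q4}.
A 6-state machine:
        a   b   c  
>* q0   q0  q1  q0 
 * q1   q1  q2  q1 
 * q2   q2  q3  q2 
 * q3   q3  q4  q3 
 * q4   q4  q5  q4 
   q5   q5  q5  q5 
(> = start, * = accepting)

start=q0 accept=q0,q1,q2,q3,q4 q0-a->q0 q0-b->q1 q0-c->q0 q1-a->q1 q1-b->q2 q1-c->q1 q2-a->q2 q2-b->q3 q2-c->q2 q3-a->q3 q3-b->q4 q3-c->q3 q4-a->q4 q4-b->q5 q4-c->q4 q5-a->q5 q5-b->q5 q5-c->q5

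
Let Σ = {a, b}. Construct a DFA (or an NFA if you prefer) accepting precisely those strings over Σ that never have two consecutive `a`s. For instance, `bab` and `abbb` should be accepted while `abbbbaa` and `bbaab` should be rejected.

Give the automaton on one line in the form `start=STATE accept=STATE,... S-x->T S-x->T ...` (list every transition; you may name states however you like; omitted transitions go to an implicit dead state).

start=q0 accept=q0,q1 q0-a->q1 q0-b->q0 q1-a->q2 q1-b->q0 q2-a->q2 q2-b->q2

This is the complement of 'contains `aa`'. Use the same substring-matching states — q0 through q2 holding how much of `aa` has just been matched — but flip the accepting set: everything except the trap q2 accepts.
        a   b  
>* q0   q1  q0 
 * q1   q2  q0 
   q2   q2  q2 
(> = start, * = accepting)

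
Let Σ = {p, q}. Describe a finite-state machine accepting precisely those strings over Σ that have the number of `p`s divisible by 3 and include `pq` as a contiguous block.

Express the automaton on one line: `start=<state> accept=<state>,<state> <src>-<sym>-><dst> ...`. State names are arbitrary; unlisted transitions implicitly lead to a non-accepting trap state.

start=S0 accept=S6 S0-p->S1 S0-q->S0 S1-p->S2 S1-q->S3 S2-p->S4 S2-q->S5 S3-p->S5 S3-q->S3 S4-p->S1 S4-q->S6 S5-p->S6 S5-q->S5 S6-p->S3 S6-q->S6

Run two small machines in parallel and take their product. One (3 states) tracks the count of `p`s modulo 3; the other (3 states) tracks whether and how much of `pq` has been seen. Each combined state is a pair, one component from each; accept when both components accept.
7 states suffice.
        p   q  
>  S0   S1  S0 
   S1   S2  S3 
   S2   S4  S5 
   S3   S5  S3 
   S4   S1  S6 
   S5   S6  S5 
 * S6   S3  S6 
(> = start, * = accepting)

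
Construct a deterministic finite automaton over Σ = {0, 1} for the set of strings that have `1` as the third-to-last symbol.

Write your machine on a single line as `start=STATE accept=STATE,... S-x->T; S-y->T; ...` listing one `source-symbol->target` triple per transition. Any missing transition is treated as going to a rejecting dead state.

Because acceptance depends on a position counted from the end, the machine has to buffer the most recent 3 symbols. Make each state the string of the last up-to-3 symbols read; on input `x` shift the window left and append `x`. Accept when the buffered window has length 3 and begins with `1`.
A 15-state machine:
          0    1  
>  q0     q1   q2 
   q1     q3   q4 
   q2     q5   q6 
   q3     q7   q8 
   q4     q9  q10 
   q5    q11  q12 
   q6    q13  q14 
   q7     q7   q8 
   q8     q9  q10 
   q9    q11  q12 
   q10   q13  q14 
 * q11    q7   q8 
 * q12    q9  q10 
 * q13   q11  q12 
 * q14   q13  q14 
(> = start, * = accepting)

start=q0; accept=q11,q12,q13,q14; q0-0->q1; q0-1->q2; q1-0->q3; q1-1->q4; q2-0->q5; q2-1->q6; q3-0->q7; q3-1->q8; q4-0->q9; q4-1->q10; q5-0->q11; q5-1->q12; q6-0->q13; q6-1->q14; q7-0->q7; q7-1->q8; q8-0->q9; q8-1->q10; q9-0->q11; q9-1->q12; q10-0->q13; q10-1->q14; q11-0->q7; q11-1->q8; q12-0->q9; q12-1->q10; q13-0->q11; q13-1->q12; q14-0->q13; q14-1->q14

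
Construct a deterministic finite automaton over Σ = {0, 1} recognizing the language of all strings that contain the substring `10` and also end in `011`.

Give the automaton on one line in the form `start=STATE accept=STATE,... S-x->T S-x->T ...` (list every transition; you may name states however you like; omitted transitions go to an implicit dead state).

Handle the two conditions separately and then intersect. The first has 3 states tracking whether and how much of `10` has been seen; the second has 4 states tracking how much of the suffix `011` has currently been matched. A product state is a pair (one from each), accepting exactly when both do.
9 states suffice.
        0   1  
>  s0   s1  s2 
   s1   s1  s3 
   s2   s4  s2 
   s3   s4  s5 
   s4   s4  s6 
   s5   s4  s2 
   s6   s4  s7 
 * s7   s4  s8 
   s8   s4  s8 
(> = start, * = accepting)

start=s0 accept=s7 s0-0->s1 s0-1->s2 s1-0->s1 s1-1->s3 s2-0->s4 s2-1->s2 s3-0->s4 s3-1->s5 s4-0->s4 s4-1->s6 s5-0->s4 s5-1->s2 s6-0->s4 s6-1->s7 s7-0->s4 s7-1->s8 s8-0->s4 s8-1->s8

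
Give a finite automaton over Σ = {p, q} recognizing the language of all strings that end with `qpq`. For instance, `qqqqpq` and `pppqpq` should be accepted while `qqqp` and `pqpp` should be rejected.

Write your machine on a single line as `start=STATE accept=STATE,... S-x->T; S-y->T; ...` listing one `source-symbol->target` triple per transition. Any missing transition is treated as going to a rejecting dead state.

Remember how much of `qpq` the current input suffix matches. State A means no match yet; B means the last symbol is `q`; C means the last 2 symbols are `qp`; D means the last 3 symbols are `qpq`. Only D accepts. On a mismatch, fall back to the longest proper suffix that is still a prefix of `qpq`.
With 4 states:
       p  q 
>  A   A  B 
   B   C  B 
   C   A  D 
 * D   C  B 
(> = start, * = accepting)

start=A; accept=D; A-p->A; A-q->B; B-p->C; B-q->B; C-p->A; C-q->D; D-p->C; D-q->B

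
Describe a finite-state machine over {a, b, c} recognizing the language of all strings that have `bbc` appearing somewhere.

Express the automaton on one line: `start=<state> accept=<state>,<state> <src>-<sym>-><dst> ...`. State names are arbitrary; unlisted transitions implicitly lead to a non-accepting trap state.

Track how much of `bbc` has been matched so far: state S0 is no progress, S3 is the absorbing accept state reached once `bbc` has occurred. Intermediate states record partial matches; on a mismatch, fall back to the longest reusable overlap.
With 4 states:
        a   b   c  
>  S0   S0  S1  S0 
   S1   S0  S2  S0 
   S2   S0  S2  S3 
 * S3   S3  S3  S3 
(> = start, * = accepting)

start=S0 accept=S3 S0-a->S0 S0-b->S1 S0-c->S0 S1-a->S0 S1-b->S2 S1-c->S0 S2-a->S0 S2-b->S2 S2-c->S3 S3-a->S3 S3-b->S3 S3-c->S3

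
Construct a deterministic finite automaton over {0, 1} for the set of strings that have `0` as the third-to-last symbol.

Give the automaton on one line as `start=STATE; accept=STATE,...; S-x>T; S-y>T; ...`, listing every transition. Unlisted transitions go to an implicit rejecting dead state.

start=A; accept=H,I,J,K; A-0>B; A-1>C; B-0>D; B-1>E; C-0>F; C-1>G; D-0>H; D-1>I; E-0>J; E-1>K; F-0>L; F-1>M; G-0>N; G-1>O; H-0>H; H-1>I; I-0>J; I-1>K; J-0>L; J-1>M; K-0>N; K-1>O; L-0>H; L-1>I; M-0>J; M-1>K; N-0>L; N-1>M; O-0>N; O-1>O

Because acceptance depends on a position counted from the end, the machine has to buffer the most recent 3 symbols. Make each state the string of the last up-to-3 symbols read; on input `x` shift the window left and append `x`. Accept when the buffered window has length 3 and begins with `0`.
A 15-state machine:
       0  1 
>  A   B  C 
   B   D  E 
   C   F  G 
   D   H  I 
   E   J  K 
   F   L  M 
   G   N  O 
 * H   H  I 
 * I   J  K 
 * J   L  M 
 * K   N  O 
   L   H  I 
   M   J  K 
   N   L  M 
   O   N  O 
(> = start, * = accepting)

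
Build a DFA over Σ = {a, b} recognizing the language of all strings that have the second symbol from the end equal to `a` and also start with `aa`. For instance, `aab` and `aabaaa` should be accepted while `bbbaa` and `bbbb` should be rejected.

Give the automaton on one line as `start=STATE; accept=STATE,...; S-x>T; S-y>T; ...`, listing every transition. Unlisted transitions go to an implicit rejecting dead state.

start=q0; accept=q3,q4; q0-a>q1; q0-b>q2; q1-a>q3; q1-b>q2; q2-a>q2; q2-b>q2; q3-a>q3; q3-b>q4; q4-a>q5; q4-b>q6; q5-a>q3; q5-b>q4; q6-a>q5; q6-b>q6

Build one automaton per condition and run them in lockstep. One (7 states) tracks the last 2 symbols read; the other (4 states) tracks whether the input so far still matches the prefix `aa`. Each combined state is a pair, one component from each; accept when both components accept. Minimizing collapses redundant product states.
        a   b  
>  q0   q1  q2 
   q1   q3  q2 
   q2   q2  q2 
 * q3   q3  q4 
 * q4   q5  q6 
   q5   q3  q4 
   q6   q5  q6 
(> = start, * = accepting)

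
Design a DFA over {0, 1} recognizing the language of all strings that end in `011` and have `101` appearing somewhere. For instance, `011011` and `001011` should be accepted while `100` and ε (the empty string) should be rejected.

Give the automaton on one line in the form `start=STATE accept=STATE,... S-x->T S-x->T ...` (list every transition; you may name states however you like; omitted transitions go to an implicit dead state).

Run two small machines in parallel and take their product. One (4 states) tracks how much of the suffix `011` has currently been matched; the other (4 states) tracks whether and how much of `101` has been seen. Each combined state is a pair, one component from each; accept when both components accept.
10 states suffice.
       0  1 
>  A   B  C 
   B   B  D 
   C   E  C 
   D   E  F 
   E   B  G 
   F   E  C 
   G   H  I 
   H   H  G 
 * I   H  J 
   J   H  J 
(> = start, * = accepting)

start=A accept=I A-0->B A-1->C B-0->B B-1->D C-0->E C-1->C D-0->E D-1->F E-0->B E-1->G F-0->E F-1->C G-0->H G-1->I H-0->H H-1->G I-0->H I-1->J J-0->H J-1->J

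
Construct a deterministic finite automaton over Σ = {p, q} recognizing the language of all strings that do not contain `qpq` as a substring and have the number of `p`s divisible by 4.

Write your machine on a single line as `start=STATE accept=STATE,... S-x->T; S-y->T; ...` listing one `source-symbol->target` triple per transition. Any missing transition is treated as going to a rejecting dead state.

Handle the two conditions separately and then intersect. One (4 states) tracks partial matches of the forbidden pattern `qpq`; the other (4 states) tracks the count of `p`s modulo 4. Each combined state is a pair, one component from each; accept when both components accept. Equivalent product states are then merged.
With 13 states:
          p    q  
>* S0     S1   S2 
   S1     S3   S4 
 * S2     S5   S2 
   S3     S6   S7 
   S4     S8   S4 
   S5     S3   S9 
   S6     S0  S10 
   S7    S11   S7 
   S8     S6   S9 
   S9     S9   S9 
   S10   S12  S10 
   S11    S0   S9 
 * S12    S1   S9 
(> = start, * = accepting)

start=S0; accept=S0,S2,S12; S0-p->S1; S0-q->S2; S1-p->S3; S1-q->S4; S2-p->S5; S2-q->S2; S3-p->S6; S3-q->S7; S4-p->S8; S4-q->S4; S5-p->S3; S5-q->S9; S6-p->S0; S6-q->S10; S7-p->S11; S7-q->S7; S8-p->S6; S8-q->S9; S9-p->S9; S9-q->S9; S10-p->S12; S10-q->S10; S11-p->S0; S11-q->S9; S12-p->S1; S12-q->S9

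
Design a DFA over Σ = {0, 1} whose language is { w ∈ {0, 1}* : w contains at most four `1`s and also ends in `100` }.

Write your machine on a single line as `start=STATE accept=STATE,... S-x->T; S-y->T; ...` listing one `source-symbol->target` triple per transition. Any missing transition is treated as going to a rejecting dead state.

Run two small machines in parallel and take their product. The first has 6 states tracking the count of `1`s, saturating at 5; the second has 4 states tracking how much of the suffix `100` has currently been matched. A product state is a pair (one from each), accepting exactly when both do. Equivalent product states are then merged.
With 17 states:
       0  1 
>  A   A  B 
   B   C  D 
   C   E  D 
   D   F  G 
 * E   H  D 
   F   I  G 
   G   J  K 
   H   H  D 
 * I   L  G 
   J   M  K 
   K   N  O 
   L   L  G 
 * M   P  K 
   N   Q  O 
   O   O  O 
   P   P  K 
 * Q   O  O 
(> = start, * = accepting)

start=A; accept=E,I,M,Q; A-0->A; A-1->B; B-0->C; B-1->D; C-0->E; C-1->D; D-0->F; D-1->G; E-0->H; E-1->D; F-0->I; F-1->G; G-0->J; G-1->K; H-0->H; H-1->D; I-0->L; I-1->G; J-0->M; J-1->K; K-0->N; K-1->O; L-0->L; L-1->G; M-0->P; M-1->K; N-0->Q; N-1->O; O-0->O; O-1->O; P-0->P; P-1->K; Q-0->O; Q-1->O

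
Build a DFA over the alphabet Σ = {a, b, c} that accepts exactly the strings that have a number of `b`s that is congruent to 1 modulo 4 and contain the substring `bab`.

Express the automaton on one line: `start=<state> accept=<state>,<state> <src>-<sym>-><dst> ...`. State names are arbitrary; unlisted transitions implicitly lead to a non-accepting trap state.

start=s0 accept=s15 s0-a->s0 s0-b->s1 s0-c->s0 s1-a->s2 s1-b->s3 s1-c->s4 s2-a->s4 s2-b->s5 s2-c->s4 s3-a->s6 s3-b->s7 s3-c->s8 s4-a->s4 s4-b->s3 s4-c->s4 s5-a->s5 s5-b->s9 s5-c->s5 s6-a->s8 s6-b->s9 s6-c->s8 s7-a->s10 s7-b->s11 s7-c->s12 s8-a->s8 s8-b->s7 s8-c->s8 s9-a->s9 s9-b->s13 s9-c->s9 s10-a->s12 s10-b->s13 s10-c->s12 s11-a->s14 s11-b->s1 s11-c->s0 s12-a->s12 s12-b->s11 s12-c->s12 s13-a->s13 s13-b->s15 s13-c->s13 s14-a->s0 s14-b->s15 s14-c->s0 s15-a->s15 s15-b->s5 s15-c->s15

Build one automaton per condition and run them in lockstep. The first has 4 states tracking the count of `b`s modulo 4; the second has 4 states tracking whether and how much of `bab` has been seen. A product state is a pair (one from each), accepting exactly when both do.
          a    b    c  
>  s0     s0   s1   s0 
   s1     s2   s3   s4 
   s2     s4   s5   s4 
   s3     s6   s7   s8 
   s4     s4   s3   s4 
   s5     s5   s9   s5 
   s6     s8   s9   s8 
   s7    s10  s11  s12 
   s8     s8   s7   s8 
   s9     s9  s13   s9 
   s10   s12  s13  s12 
   s11   s14   s1   s0 
   s12   s12  s11  s12 
   s13   s13  s15  s13 
   s14    s0  s15   s0 
 * s15   s15   s5  s15 
(> = start, * = accepting)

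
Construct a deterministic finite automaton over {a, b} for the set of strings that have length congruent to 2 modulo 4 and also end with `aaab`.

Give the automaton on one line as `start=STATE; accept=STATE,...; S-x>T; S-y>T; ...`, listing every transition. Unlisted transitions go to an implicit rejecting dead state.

Handle the two conditions separately and then intersect. One (4 states) tracks the input length modulo 4; the other (5 states) tracks how much of the suffix `aaab` has currently been matched. Each combined state is a pair, one component from each; accept when both components accept. Minimizing collapses redundant product states.
An 8-state machine:
        a   b  
>  q0   q1  q1 
   q1   q2  q2 
   q2   q3  q4 
   q3   q5  q0 
   q4   q0  q0 
   q5   q6  q1 
   q6   q2  q7 
 * q7   q3  q4 
(> = start, * = accepting)

start=q0; accept=q7; q0-a>q1; q0-b>q1; q1-a>q2; q1-b>q2; q2-a>q3; q2-b>q4; q3-a>q5; q3-b>q0; q4-a>q0; q4-b>q0; q5-a>q6; q5-b>q1; q6-a>q2; q6-b>q7; q7-a>q3; q7-b>q4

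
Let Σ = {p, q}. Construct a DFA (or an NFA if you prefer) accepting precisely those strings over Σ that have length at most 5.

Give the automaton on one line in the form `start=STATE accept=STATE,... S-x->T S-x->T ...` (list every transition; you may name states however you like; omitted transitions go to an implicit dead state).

start=s0 accept=s0,s1,s2,s3,s4,s5 s0-p->s1 s0-q->s1 s1-p->s2 s1-q->s2 s2-p->s3 s2-q->s3 s3-p->s4 s3-q->s4 s4-p->s5 s4-q->s5 s5-p->s6 s5-q->s6 s6-p->s6 s6-q->s6

We only need to distinguish lengths 0, 1, …, 5, and '>5'. Chain s0 → s1 → s2 → s3 → s4 → s5 → s6 on every symbol, with s6 looping. Accepting states: {s0, s1, s2, s3, s4, s5}.
7 states suffice.
        p   q  
>* s0   s1  s1 
 * s1   s2  s2 
 * s2   s3  s3 
 * s3   s4  s4 
 * s4   s5  s5 
 * s5   s6  s6 
   s6   s6  s6 
(> = start, * = accepting)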